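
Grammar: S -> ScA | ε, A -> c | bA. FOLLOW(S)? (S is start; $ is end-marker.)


$ ∈ FOLLOW(S). For each A -> αBβ: add FIRST(β)\{ε} to FOLLOW(B); if β nullable, add FOLLOW(A).
FOLLOW(S) = {$, c}


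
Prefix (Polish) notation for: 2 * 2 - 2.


left-to-right (same/higher precedence on left): tree is (- (* 2 2) 2)
Prefix: - * 2 2 2


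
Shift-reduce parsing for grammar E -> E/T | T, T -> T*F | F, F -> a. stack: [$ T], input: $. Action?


lookahead ∉ {*} so T won't extend; reduce E -> T
Action: reduce (E -> T)


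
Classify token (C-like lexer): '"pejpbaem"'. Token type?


Pattern: double-quoted sequence
Type: STRING_LITERAL


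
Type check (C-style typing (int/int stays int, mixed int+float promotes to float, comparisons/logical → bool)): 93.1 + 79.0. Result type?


Operand types: float + float
Rule: mixed int/float promotes to float; int/int stays int
Result type: float


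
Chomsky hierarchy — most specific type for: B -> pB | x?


Right-linear: every RHS is a terminal or a terminal followed by one nonterminal
Classification: Type 3 (Regular)


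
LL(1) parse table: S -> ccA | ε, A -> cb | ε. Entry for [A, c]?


For [A, c]: 'c' ∈ FIRST(cb)
Entry: A -> cb


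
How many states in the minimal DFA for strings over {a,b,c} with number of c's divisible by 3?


Track (count of c) mod 3: states 0..2, accept at 0
Minimal DFA: 3 states


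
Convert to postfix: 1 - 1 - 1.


Left to right (same or higher precedence on left)
Postfix: 1 1 - 1 -


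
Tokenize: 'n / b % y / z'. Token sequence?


Scan left to right, longest-match per lexeme
Tokens: ID(n), OP(/), ID(b), OP(%), ID(y), OP(/), ID(z)


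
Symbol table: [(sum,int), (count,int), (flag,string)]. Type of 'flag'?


Lookup 'flag' → type string


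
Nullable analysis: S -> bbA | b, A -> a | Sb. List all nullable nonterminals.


A nonterminal is nullable iff some alternative derives ε (directly, or every symbol in it is nullable)
Nullable: {}


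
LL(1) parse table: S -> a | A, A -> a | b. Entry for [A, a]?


For [A, a]: 'a' ∈ FIRST(a)
Entry: A -> a


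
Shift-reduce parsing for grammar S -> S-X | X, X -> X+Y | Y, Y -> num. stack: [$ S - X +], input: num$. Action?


no handle; shift 'num'
Action: shift


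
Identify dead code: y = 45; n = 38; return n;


y is assigned but never read
Dead: 'y = 45'


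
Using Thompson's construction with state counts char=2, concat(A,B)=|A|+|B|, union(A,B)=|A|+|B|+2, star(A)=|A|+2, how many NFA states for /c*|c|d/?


Syntax tree has 3 char leaf(s), 2 union(s), 1 star(s)
chars contribute 3×2 = 6; each union adds +2; each star adds +2
Total: 6 + 4 + 2 = 12 states


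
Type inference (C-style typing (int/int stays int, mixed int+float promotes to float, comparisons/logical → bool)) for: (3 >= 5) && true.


Operand types: bool && bool
Rule: logical operators take bool operands and yield bool
Result type: bool


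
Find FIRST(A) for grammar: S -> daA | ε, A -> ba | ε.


Per alternative of A: FIRST(ba) = {b}; FIRST(ε) = {ε}
FIRST(A) = {b, ε}


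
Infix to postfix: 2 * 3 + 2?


Left to right (same or higher precedence on left)
Postfix: 2 3 * 2 +


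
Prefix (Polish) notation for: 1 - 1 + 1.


left-to-right (same/higher precedence on left): tree is (+ (- 1 1) 1)
Prefix: + - 1 1 1


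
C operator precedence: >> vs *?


'*' is multiplicative (level 10); '>>' is shift (level 8)
Higher level binds tighter
'*' has higher precedence than '>>'


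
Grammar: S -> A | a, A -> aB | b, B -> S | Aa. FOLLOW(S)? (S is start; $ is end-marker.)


$ ∈ FOLLOW(S). For each A -> αBβ: add FIRST(β)\{ε} to FOLLOW(B); if β nullable, add FOLLOW(A).
FOLLOW(S) = {$, a}


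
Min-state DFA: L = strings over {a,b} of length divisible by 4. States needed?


Track length mod 4: states 0..3, accept at 0
Minimal DFA: 4 states


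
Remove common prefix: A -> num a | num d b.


Common prefix: 'num'
Factored: A -> num A', A' -> a | d b


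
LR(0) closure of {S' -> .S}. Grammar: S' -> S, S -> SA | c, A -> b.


Start: S' -> .S
For each item with dot before a nonterminal B, add B -> .γ for every B-production
Closure: [S' -> .S, S -> .SA, S -> .c]


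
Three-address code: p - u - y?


Break into single-operator statements:
t1 = p - u
t2 = t1 - y


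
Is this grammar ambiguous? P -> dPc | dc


balanced d^n…c^n: each string has a unique parse
Unambiguous


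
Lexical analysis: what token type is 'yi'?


Pattern: letter/underscore followed by alphanumerics, not a keyword
Type: IDENTIFIER


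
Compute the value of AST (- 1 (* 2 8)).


Evaluate inner: (* 2 8) = 16
Evaluate root: (- 1 16) = -15
Result: -15


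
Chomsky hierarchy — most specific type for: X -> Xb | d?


Left-linear: every RHS is a terminal or one nonterminal followed by a terminal
Classification: Type 3 (Regular)


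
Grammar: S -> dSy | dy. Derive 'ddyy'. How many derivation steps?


Derivation: S => dSy => ddyy
Steps: 2


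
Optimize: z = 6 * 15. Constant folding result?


6 * 15 = 90 at compile time
Optimized: z = 90


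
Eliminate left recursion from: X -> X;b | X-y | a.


Left-recursive alternatives: X;b, X-y; non-recursive: a
Introduce X': X -> aX', X' -> ;bX' | -yX' | ε


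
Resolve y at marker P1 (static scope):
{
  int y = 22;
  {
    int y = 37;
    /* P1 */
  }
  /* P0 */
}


y declared in the same block as P1
y = 37


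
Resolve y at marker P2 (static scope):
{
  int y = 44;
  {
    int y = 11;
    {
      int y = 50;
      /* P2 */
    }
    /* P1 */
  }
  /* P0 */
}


y declared in the same block as P2
y = 50


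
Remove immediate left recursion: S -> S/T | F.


Left-recursive alternatives: S/T; non-recursive: F
Introduce S': S -> FS', S' -> /TS' | ε


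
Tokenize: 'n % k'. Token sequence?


Scan left to right, longest-match per lexeme
Tokens: ID(n), OP(%), ID(k)


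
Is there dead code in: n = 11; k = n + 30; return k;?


n is read by k's definition; k is returned
No dead code


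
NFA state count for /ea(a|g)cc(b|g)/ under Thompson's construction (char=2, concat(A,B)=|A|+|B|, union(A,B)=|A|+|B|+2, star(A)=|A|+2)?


Syntax tree has 8 char leaf(s), 2 union(s), 0 star(s)
chars contribute 8×2 = 16; each union adds +2; each star adds +2
Total: 16 + 4 + 0 = 20 states


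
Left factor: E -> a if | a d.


Common prefix: 'a'
Factored: E -> a E', E' -> if | d


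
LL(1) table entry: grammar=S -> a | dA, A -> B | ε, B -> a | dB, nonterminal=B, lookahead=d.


For [B, d]: 'd' ∈ FIRST(dB)
Entry: B -> dB


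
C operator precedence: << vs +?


'+' is additive (level 9); '<<' is shift (level 8)
Higher level binds tighter
'+' has higher precedence than '<<'


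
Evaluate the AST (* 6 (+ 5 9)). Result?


Evaluate inner: (+ 5 9) = 14
Evaluate root: (* 6 14) = 84
Result: 84


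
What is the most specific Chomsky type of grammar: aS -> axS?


LHS has context (more than one symbol) and |LHS| ≤ |RHS|
Classification: Type 1 (Context-Sensitive)


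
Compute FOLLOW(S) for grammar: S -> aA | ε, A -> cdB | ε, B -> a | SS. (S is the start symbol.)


$ ∈ FOLLOW(S). For each A -> αBβ: add FIRST(β)\{ε} to FOLLOW(B); if β nullable, add FOLLOW(A).
FOLLOW(S) = {$, a}


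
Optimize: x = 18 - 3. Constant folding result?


18 - 3 = 15 at compile time
Optimized: x = 15


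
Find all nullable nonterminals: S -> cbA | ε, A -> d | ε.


A nonterminal is nullable iff some alternative derives ε (directly, or every symbol in it is nullable)
Nullable: {A, S}


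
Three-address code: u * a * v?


Break into single-operator statements:
t1 = u * a
t2 = t1 * v


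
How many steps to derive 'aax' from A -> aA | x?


Derivation: A => aA => aaA => aax
Steps: 3


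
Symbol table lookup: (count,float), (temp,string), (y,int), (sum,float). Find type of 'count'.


Lookup 'count' → type float


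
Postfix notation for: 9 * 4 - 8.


Left to right (same or higher precedence on left)
Postfix: 9 4 * 8 -


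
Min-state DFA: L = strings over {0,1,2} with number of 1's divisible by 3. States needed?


Track (count of 1) mod 3: states 0..2, accept at 0
Minimal DFA: 3 states


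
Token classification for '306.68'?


Pattern: digits with a decimal point
Type: FLOAT_LITERAL


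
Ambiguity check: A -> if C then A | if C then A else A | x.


dangling else: 'if C then if C then x else x' parses two ways
Ambiguous


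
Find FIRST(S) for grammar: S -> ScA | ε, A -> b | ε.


Per alternative of S: FIRST(ScA) = {c}; FIRST(ε) = {ε}
FIRST(S) = {c, ε}


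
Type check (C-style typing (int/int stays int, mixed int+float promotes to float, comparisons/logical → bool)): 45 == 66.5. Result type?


Operand types: int == float
Rule: comparison yields bool
Result type: bool


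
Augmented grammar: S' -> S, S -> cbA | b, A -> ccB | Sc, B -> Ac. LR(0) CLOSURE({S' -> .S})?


Start: S' -> .S
For each item with dot before a nonterminal B, add B -> .γ for every B-production
Closure: [S' -> .S, S -> .cbA, S -> .b]


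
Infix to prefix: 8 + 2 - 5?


left-to-right (same/higher precedence on left): tree is (- (+ 8 2) 5)
Prefix: - + 8 2 5


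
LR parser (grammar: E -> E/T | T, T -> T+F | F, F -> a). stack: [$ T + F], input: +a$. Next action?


handle 'T+F' on top
Action: reduce (T -> T+F)


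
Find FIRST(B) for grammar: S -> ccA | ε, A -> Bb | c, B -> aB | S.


Per alternative of B: FIRST(aB) = {a}; FIRST(S) = {c, ε}
FIRST(B) = {a, c, ε}


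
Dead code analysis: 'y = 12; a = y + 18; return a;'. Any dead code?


y is read by a's definition; a is returned
No dead code


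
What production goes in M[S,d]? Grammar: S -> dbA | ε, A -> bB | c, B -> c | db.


For [S, d]: 'd' ∈ FIRST(dbA)
Entry: S -> dbA


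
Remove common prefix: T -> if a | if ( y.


Common prefix: 'if'
Factored: T -> if T', T' -> a | ( y


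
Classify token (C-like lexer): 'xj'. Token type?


Pattern: letter/underscore followed by alphanumerics, not a keyword
Type: IDENTIFIER


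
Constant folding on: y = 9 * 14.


9 * 14 = 126 at compile time
Optimized: y = 126


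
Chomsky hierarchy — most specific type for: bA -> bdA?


LHS has context (more than one symbol) and |LHS| ≤ |RHS|
Classification: Type 1 (Context-Sensitive)


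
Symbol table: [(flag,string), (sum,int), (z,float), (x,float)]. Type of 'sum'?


Lookup 'sum' → type int


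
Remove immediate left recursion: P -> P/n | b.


Left-recursive alternatives: P/n; non-recursive: b
Introduce P': P -> bP', P' -> /nP' | ε


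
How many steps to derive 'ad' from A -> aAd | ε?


Derivation: A => aAd => ad
Steps: 2


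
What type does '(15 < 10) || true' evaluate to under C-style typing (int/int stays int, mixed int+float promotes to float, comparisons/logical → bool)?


Operand types: bool || bool
Rule: logical operators take bool operands and yield bool
Result type: bool


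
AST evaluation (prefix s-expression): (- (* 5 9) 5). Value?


Evaluate inner: (* 5 9) = 45
Evaluate root: (- 45 5) = 40
Result: 40


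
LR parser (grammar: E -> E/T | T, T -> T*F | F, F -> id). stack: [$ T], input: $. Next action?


lookahead ∉ {*} so T won't extend; reduce E -> T
Action: reduce (E -> T)


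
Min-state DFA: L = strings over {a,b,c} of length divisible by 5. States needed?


Track length mod 5: states 0..4, accept at 0
Minimal DFA: 5 states


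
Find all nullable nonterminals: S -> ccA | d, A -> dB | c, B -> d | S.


A nonterminal is nullable iff some alternative derives ε (directly, or every symbol in it is nullable)
Nullable: {}


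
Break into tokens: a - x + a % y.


Scan left to right, longest-match per lexeme
Tokens: ID(a), OP(-), ID(x), OP(+), ID(a), OP(%), ID(y)


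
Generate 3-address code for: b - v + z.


Break into single-operator statements:
t1 = b - v
t2 = t1 + z


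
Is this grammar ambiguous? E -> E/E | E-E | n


'n/n-n' has two parse trees (no precedence encoded between / and -)
Ambiguous


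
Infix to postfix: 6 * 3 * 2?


Left to right (same or higher precedence on left)
Postfix: 6 3 * 2 *


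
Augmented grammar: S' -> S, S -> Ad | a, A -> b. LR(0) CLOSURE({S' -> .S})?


Start: S' -> .S
For each item with dot before a nonterminal B, add B -> .γ for every B-production
Closure: [S' -> .S, S -> .Ad, S -> .a, A -> .b]


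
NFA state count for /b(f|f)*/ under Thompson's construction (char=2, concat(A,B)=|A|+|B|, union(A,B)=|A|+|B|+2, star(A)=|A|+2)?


Syntax tree has 3 char leaf(s), 1 union(s), 1 star(s)
chars contribute 3×2 = 6; each union adds +2; each star adds +2
Total: 6 + 2 + 2 = 10 states


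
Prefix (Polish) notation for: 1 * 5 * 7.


left-to-right (same/higher precedence on left): tree is (* (* 1 5) 7)
Prefix: * * 1 5 7


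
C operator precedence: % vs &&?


'%' is multiplicative (level 10); '&&' is logical AND (level 2)
Higher level binds tighter
'%' has higher precedence than '&&'


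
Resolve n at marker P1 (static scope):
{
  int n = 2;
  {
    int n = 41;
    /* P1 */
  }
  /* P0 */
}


n declared in the same block as P1
n = 41


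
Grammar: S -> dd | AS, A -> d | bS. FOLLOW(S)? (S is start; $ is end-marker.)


$ ∈ FOLLOW(S). For each A -> αBβ: add FIRST(β)\{ε} to FOLLOW(B); if β nullable, add FOLLOW(A).
FOLLOW(S) = {$, b, d}


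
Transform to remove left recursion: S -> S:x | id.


Left-recursive alternatives: S:x; non-recursive: id
Introduce S': S -> idS', S' -> :xS' | ε


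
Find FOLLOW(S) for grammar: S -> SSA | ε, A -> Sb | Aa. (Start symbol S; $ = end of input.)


$ ∈ FOLLOW(S). For each A -> αBβ: add FIRST(β)\{ε} to FOLLOW(B); if β nullable, add FOLLOW(A).
FOLLOW(S) = {$, b}


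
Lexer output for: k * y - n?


Scan left to right, longest-match per lexeme
Tokens: ID(k), OP(*), ID(y), OP(-), ID(n)


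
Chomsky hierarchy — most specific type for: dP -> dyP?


LHS has context (more than one symbol) and |LHS| ≤ |RHS|
Classification: Type 1 (Context-Sensitive)


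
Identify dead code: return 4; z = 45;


statement follows a return and is unreachable
Dead: 'z = 45'


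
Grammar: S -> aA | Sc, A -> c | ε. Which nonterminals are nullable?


A nonterminal is nullable iff some alternative derives ε (directly, or every symbol in it is nullable)
Nullable: {A}


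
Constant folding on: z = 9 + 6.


9 + 6 = 15 at compile time
Optimized: z = 15


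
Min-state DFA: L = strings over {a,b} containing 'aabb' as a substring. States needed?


KMP-style automaton: 4 progress states + 1 absorbing accept = 5
Minimal DFA: 5 states


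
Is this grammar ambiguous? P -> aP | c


right-linear, alternatives start with distinct terminals 'a' vs 'c': unique leftmost derivation
Unambiguous


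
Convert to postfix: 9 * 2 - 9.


Left to right (same or higher precedence on left)
Postfix: 9 2 * 9 -


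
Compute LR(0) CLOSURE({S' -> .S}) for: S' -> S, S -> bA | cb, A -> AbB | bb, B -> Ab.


Start: S' -> .S
For each item with dot before a nonterminal B, add B -> .γ for every B-production
Closure: [S' -> .S, S -> .bA, S -> .cb]


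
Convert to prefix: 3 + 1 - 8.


left-to-right (same/higher precedence on left): tree is (- (+ 3 1) 8)
Prefix: - + 3 1 8


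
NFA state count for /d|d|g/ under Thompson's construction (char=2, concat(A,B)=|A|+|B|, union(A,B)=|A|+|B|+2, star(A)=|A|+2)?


Syntax tree has 3 char leaf(s), 2 union(s), 0 star(s)
chars contribute 3×2 = 6; each union adds +2; each star adds +2
Total: 6 + 4 + 0 = 10 states


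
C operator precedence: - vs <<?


'-' is additive (level 9); '<<' is shift (level 8)
Higher level binds tighter
'-' has higher precedence than '<<'


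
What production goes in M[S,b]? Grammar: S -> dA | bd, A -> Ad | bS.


For [S, b]: 'b' ∈ FIRST(bd)
Entry: S -> bd


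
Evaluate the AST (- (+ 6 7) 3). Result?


Evaluate inner: (+ 6 7) = 13
Evaluate root: (- 13 3) = 10
Result: 10


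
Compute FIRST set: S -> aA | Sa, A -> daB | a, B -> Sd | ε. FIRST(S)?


Per alternative of S: FIRST(aA) = {a}; FIRST(Sa) = {a}
FIRST(S) = {a}


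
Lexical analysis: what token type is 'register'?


Pattern: reserved word
Type: KEYWORD


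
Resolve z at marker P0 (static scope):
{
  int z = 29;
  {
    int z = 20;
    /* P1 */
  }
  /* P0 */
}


z declared in the same block as P0
z = 29


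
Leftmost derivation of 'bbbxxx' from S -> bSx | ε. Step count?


Derivation: S => bSx => bbSxx => bbbSxxx => bbbxxx
Steps: 4


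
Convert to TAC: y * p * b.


Break into single-operator statements:
t1 = y * p
t2 = t1 * b


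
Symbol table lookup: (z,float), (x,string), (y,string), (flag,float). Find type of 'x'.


Lookup 'x' → type string


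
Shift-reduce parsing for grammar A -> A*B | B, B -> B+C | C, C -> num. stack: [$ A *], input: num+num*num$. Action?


no handle ('A*' is not any RHS); shift 'num'
Action: shift


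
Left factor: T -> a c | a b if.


Common prefix: 'a'
Factored: T -> a T', T' -> c | b if


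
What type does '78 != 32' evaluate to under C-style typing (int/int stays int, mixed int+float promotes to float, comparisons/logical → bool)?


Operand types: int != int
Rule: comparison yields bool
Result type: bool


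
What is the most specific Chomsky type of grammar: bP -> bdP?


LHS has context (more than one symbol) and |LHS| ≤ |RHS|
Classification: Type 1 (Context-Sensitive)


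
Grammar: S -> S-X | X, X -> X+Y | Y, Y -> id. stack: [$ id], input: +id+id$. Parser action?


'id' on top is the handle for Y -> id
Action: reduce (Y -> id)


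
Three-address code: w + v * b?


Break into single-operator statements:
t1 = v * b
t2 = w + t1


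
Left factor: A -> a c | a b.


Common prefix: 'a'
Factored: A -> a A', A' -> c | b


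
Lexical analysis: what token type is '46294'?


Pattern: digits only
Type: INTEGER_LITERAL


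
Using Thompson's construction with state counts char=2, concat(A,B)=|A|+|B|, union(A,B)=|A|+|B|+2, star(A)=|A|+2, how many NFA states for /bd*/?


Syntax tree has 2 char leaf(s), 0 union(s), 1 star(s)
chars contribute 2×2 = 4; each union adds +2; each star adds +2
Total: 4 + 0 + 2 = 6 states


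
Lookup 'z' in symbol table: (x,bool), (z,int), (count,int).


Lookup 'z' → type int


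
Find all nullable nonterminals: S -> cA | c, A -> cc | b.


A nonterminal is nullable iff some alternative derives ε (directly, or every symbol in it is nullable)
Nullable: {}


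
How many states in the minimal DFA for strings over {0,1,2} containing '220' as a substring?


KMP-style automaton: 3 progress states + 1 absorbing accept = 4
Minimal DFA: 4 states


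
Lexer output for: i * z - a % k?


Scan left to right, longest-match per lexeme
Tokens: ID(i), OP(*), ID(z), OP(-), ID(a), OP(%), ID(k)


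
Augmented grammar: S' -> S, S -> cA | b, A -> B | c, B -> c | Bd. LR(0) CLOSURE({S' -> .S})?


Start: S' -> .S
For each item with dot before a nonterminal B, add B -> .γ for every B-production
Closure: [S' -> .S, S -> .cA, S -> .b]


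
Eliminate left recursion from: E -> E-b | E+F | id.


Left-recursive alternatives: E-b, E+F; non-recursive: id
Introduce E': E -> idE', E' -> -bE' | +FE' | ε


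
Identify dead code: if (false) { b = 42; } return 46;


condition is constant false, so the whole block is unreachable
Dead: 'if (false) { b = 42; }'


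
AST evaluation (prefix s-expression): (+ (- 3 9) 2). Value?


Evaluate inner: (- 3 9) = -6
Evaluate root: (+ -6 2) = -4
Result: -4


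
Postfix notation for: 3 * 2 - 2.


Left to right (same or higher precedence on left)
Postfix: 3 2 * 2 -


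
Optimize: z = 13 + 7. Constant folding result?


13 + 7 = 20 at compile time
Optimized: z = 20


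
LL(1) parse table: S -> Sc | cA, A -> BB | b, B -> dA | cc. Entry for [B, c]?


For [B, c]: 'c' ∈ FIRST(cc)
Entry: B -> cc


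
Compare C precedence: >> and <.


'>>' is shift (level 8); '<' is relational (level 7)
Higher level binds tighter
'>>' has higher precedence than '<'


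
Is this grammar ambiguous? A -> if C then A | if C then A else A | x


dangling else: 'if C then if C then x else x' parses two ways
Ambiguous


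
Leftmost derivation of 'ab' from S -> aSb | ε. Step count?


Derivation: S => aSb => ab
Steps: 2


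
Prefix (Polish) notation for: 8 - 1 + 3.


left-to-right (same/higher precedence on left): tree is (+ (- 8 1) 3)
Prefix: + - 8 1 3


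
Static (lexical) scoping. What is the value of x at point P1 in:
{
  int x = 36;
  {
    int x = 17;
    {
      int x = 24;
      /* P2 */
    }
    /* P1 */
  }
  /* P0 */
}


x declared in the same block as P1
x = 17


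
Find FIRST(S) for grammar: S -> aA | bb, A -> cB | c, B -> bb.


Per alternative of S: FIRST(aA) = {a}; FIRST(bb) = {b}
FIRST(S) = {a, b}


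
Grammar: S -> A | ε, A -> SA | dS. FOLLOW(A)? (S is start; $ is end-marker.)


$ ∈ FOLLOW(S). For each A -> αBβ: add FIRST(β)\{ε} to FOLLOW(B); if β nullable, add FOLLOW(A).
FOLLOW(A) = {$, d}


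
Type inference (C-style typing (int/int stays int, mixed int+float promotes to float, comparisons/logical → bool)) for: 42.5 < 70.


Operand types: float < int
Rule: comparison yields bool
Result type: bool


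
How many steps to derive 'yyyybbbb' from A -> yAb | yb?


Derivation: A => yAb => yyAbb => yyyAbbb => yyyybbbb
Steps: 4


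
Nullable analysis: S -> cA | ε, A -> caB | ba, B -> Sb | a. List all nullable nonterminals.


A nonterminal is nullable iff some alternative derives ε (directly, or every symbol in it is nullable)
Nullable: {S}


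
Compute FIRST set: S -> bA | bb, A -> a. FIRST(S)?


Per alternative of S: FIRST(bA) = {b}; FIRST(bb) = {b}
FIRST(S) = {b}


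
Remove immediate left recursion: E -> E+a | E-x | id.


Left-recursive alternatives: E+a, E-x; non-recursive: id
Introduce E': E -> idE', E' -> +aE' | -xE' | ε


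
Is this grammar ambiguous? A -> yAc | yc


balanced y^n…c^n: each string has a unique parse
Unambiguous


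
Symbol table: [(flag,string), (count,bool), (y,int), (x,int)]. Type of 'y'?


Lookup 'y' → type int


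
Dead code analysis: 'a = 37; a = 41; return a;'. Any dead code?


first assignment to a is overwritten before any read
Dead: 'a = 37'


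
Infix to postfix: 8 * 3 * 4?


Left to right (same or higher precedence on left)
Postfix: 8 3 * 4 *


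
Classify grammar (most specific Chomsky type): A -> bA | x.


Right-linear: every RHS is a terminal or a terminal followed by one nonterminal
Classification: Type 3 (Regular)


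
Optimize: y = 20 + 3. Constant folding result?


20 + 3 = 23 at compile time
Optimized: y = 23


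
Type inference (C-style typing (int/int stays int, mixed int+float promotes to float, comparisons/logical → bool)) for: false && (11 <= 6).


Operand types: bool && bool
Rule: logical operators take bool operands and yield bool
Result type: bool


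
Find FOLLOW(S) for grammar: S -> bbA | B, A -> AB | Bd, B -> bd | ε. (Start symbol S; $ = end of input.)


$ ∈ FOLLOW(S). For each A -> αBβ: add FIRST(β)\{ε} to FOLLOW(B); if β nullable, add FOLLOW(A).
FOLLOW(S) = {$}


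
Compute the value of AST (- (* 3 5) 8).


Evaluate inner: (* 3 5) = 15
Evaluate root: (- 15 8) = 7
Result: 7


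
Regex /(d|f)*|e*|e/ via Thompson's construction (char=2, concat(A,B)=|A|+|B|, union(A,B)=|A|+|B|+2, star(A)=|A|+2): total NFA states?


Syntax tree has 4 char leaf(s), 3 union(s), 2 star(s)
chars contribute 4×2 = 8; each union adds +2; each star adds +2
Total: 8 + 6 + 4 = 18 states


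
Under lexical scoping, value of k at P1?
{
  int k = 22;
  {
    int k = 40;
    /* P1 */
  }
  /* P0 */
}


k declared in the same block as P1
k = 40


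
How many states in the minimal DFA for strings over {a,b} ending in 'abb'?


Track the longest suffix of input matching a prefix of 'abb': 4 classes (prefixes of length 0..3)
Minimal DFA: 4 states


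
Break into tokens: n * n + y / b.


Scan left to right, longest-match per lexeme
Tokens: ID(n), OP(*), ID(n), OP(+), ID(y), OP(/), ID(b)


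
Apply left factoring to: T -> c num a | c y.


Common prefix: 'c'
Factored: T -> c T', T' -> num a | y


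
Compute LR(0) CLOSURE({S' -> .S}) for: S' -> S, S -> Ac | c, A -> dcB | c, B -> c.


Start: S' -> .S
For each item with dot before a nonterminal B, add B -> .γ for every B-production
Closure: [S' -> .S, S -> .Ac, S -> .c, A -> .dcB, A -> .c]


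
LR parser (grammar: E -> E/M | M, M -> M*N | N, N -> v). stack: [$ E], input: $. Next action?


start symbol E on stack, input exhausted
Action: accept


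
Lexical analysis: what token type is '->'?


Pattern: operator symbol
Type: OPERATOR


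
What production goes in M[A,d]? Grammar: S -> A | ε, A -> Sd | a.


For [A, d]: 'd' ∈ FIRST(Sd)
Entry: A -> Sd


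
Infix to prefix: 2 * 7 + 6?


left-to-right (same/higher precedence on left): tree is (+ (* 2 7) 6)
Prefix: + * 2 7 6


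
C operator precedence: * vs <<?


'*' is multiplicative (level 10); '<<' is shift (level 8)
Higher level binds tighter
'*' has higher precedence than '<<'


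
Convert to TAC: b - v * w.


Break into single-operator statements:
t1 = v * w
t2 = b - t1


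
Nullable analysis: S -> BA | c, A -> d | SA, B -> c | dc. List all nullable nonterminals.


A nonterminal is nullable iff some alternative derives ε (directly, or every symbol in it is nullable)
Nullable: {}


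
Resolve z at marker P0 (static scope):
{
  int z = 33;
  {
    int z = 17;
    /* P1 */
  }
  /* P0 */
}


z declared in the same block as P0
z = 33


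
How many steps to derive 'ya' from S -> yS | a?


Derivation: S => yS => ya
Steps: 2


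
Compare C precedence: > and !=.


'>' is relational (level 7); '!=' is equality (level 6)
Higher level binds tighter
'>' has higher precedence than '!='


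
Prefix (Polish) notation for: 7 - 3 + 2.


left-to-right (same/higher precedence on left): tree is (+ (- 7 3) 2)
Prefix: + - 7 3 2


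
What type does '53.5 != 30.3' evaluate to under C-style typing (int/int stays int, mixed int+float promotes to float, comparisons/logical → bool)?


Operand types: float != float
Rule: comparison yields bool
Result type: bool


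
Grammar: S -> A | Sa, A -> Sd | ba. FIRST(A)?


Per alternative of A: FIRST(Sd) = {b}; FIRST(ba) = {b}
FIRST(A) = {b}


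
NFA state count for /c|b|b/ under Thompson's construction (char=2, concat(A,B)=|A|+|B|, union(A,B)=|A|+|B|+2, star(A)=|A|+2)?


Syntax tree has 3 char leaf(s), 2 union(s), 0 star(s)
chars contribute 3×2 = 6; each union adds +2; each star adds +2
Total: 6 + 4 + 0 = 10 states


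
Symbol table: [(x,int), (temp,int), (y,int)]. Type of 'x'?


Lookup 'x' → type int


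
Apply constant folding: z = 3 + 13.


3 + 13 = 16 at compile time
Optimized: z = 16


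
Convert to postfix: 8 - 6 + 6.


Left to right (same or higher precedence on left)
Postfix: 8 6 - 6 +


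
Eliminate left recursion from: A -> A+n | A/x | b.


Left-recursive alternatives: A+n, A/x; non-recursive: b
Introduce A': A -> bA', A' -> +nA' | /xA' | ε


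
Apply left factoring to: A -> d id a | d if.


Common prefix: 'd'
Factored: A -> d A', A' -> id a | if


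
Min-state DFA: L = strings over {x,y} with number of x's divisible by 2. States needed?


Track (count of x) mod 2: states 0..1, accept at 0
Minimal DFA: 2 states


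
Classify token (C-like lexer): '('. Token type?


Pattern: delimiter/punctuation
Type: PUNCTUATION


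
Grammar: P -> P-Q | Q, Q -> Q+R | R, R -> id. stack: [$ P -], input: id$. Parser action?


no handle ('P-' is not any RHS); shift 'id'
Action: shift


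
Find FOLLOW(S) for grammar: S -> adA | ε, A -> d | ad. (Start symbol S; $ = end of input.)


$ ∈ FOLLOW(S). For each A -> αBβ: add FIRST(β)\{ε} to FOLLOW(B); if β nullable, add FOLLOW(A).
FOLLOW(S) = {$}


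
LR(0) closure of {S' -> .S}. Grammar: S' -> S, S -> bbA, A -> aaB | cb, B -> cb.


Start: S' -> .S
For each item with dot before a nonterminal B, add B -> .γ for every B-production
Closure: [S' -> .S, S -> .bbA]


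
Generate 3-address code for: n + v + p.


Break into single-operator statements:
t1 = n + v
t2 = t1 + p


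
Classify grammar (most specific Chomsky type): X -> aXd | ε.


Single nonterminal LHS, but a^n d^n is not regular
Classification: Type 2 (Context-Free)


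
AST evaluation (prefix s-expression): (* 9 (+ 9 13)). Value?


Evaluate inner: (+ 9 13) = 22
Evaluate root: (* 9 22) = 198
Result: 198


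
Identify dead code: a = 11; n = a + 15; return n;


a is read by n's definition; n is returned
No dead code


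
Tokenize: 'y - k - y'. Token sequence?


Scan left to right, longest-match per lexeme
Tokens: ID(y), OP(-), ID(k), OP(-), ID(y)


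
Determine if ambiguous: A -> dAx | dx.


balanced d^n…x^n: each string has a unique parse
Unambiguous


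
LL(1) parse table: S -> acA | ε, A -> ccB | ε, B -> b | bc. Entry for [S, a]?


For [S, a]: 'a' ∈ FIRST(acA)
Entry: S -> acA


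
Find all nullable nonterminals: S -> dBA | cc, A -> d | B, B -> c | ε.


A nonterminal is nullable iff some alternative derives ε (directly, or every symbol in it is nullable)
Nullable: {A, B}


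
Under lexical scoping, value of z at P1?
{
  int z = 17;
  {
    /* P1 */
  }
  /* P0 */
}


P1's block does not declare z; resolves to the enclosing declaration at depth 0
z = 17


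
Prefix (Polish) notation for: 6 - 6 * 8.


'*' binds tighter: tree is (- 6 (* 6 8))
Prefix: - 6 * 6 8


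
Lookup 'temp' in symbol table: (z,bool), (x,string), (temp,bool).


Lookup 'temp' → type bool


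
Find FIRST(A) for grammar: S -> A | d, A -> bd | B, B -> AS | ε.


Per alternative of A: FIRST(bd) = {b}; FIRST(B) = {b, d, ε}
FIRST(A) = {b, d, ε}


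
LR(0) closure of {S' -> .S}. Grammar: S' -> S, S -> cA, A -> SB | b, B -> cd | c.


Start: S' -> .S
For each item with dot before a nonterminal B, add B -> .γ for every B-production
Closure: [S' -> .S, S -> .cA]


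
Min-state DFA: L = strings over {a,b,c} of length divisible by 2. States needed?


Track length mod 2: states 0..1, accept at 0
Minimal DFA: 2 states


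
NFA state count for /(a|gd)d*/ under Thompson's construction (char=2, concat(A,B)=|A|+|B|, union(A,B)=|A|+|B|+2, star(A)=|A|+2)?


Syntax tree has 4 char leaf(s), 1 union(s), 1 star(s)
chars contribute 4×2 = 8; each union adds +2; each star adds +2
Total: 8 + 2 + 2 = 12 states


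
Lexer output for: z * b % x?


Scan left to right, longest-match per lexeme
Tokens: ID(z), OP(*), ID(b), OP(%), ID(x)


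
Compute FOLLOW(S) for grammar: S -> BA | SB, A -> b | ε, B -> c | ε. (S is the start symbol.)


$ ∈ FOLLOW(S). For each A -> αBβ: add FIRST(β)\{ε} to FOLLOW(B); if β nullable, add FOLLOW(A).
FOLLOW(S) = {$, c}


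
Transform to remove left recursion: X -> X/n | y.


Left-recursive alternatives: X/n; non-recursive: y
Introduce X': X -> yX', X' -> /nX' | ε


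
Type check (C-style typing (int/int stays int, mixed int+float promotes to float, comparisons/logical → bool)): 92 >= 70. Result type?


Operand types: int >= int
Rule: comparison yields bool
Result type: bool


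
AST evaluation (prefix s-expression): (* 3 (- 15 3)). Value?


Evaluate inner: (- 15 3) = 12
Evaluate root: (* 3 12) = 36
Result: 36


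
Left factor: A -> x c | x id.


Common prefix: 'x'
Factored: A -> x A', A' -> c | id


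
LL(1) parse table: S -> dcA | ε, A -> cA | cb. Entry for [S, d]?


For [S, d]: 'd' ∈ FIRST(dcA)
Entry: S -> dcA


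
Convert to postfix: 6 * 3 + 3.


Left to right (same or higher precedence on left)
Postfix: 6 3 * 3 +


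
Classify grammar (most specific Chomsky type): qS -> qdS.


LHS has context (more than one symbol) and |LHS| ≤ |RHS|
Classification: Type 1 (Context-Sensitive)


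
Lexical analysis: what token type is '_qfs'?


Pattern: letter/underscore followed by alphanumerics, not a keyword
Type: IDENTIFIER


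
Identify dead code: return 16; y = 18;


statement follows a return and is unreachable
Dead: 'y = 18'


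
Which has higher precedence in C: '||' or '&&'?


'&&' is logical AND (level 2); '||' is logical OR (level 1)
Higher level binds tighter
'&&' has higher precedence than '||'


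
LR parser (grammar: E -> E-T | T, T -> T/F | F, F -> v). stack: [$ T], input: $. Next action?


lookahead ∉ {/} so T won't extend; reduce E -> T
Action: reduce (E -> T)


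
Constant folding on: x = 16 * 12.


16 * 12 = 192 at compile time
Optimized: x = 192


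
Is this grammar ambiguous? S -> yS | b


right-linear, alternatives start with distinct terminals 'y' vs 'b': unique leftmost derivation
Unambiguous


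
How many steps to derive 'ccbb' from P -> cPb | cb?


Derivation: P => cPb => ccbb
Steps: 2


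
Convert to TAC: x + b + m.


Break into single-operator statements:
t1 = x + b
t2 = t1 + m


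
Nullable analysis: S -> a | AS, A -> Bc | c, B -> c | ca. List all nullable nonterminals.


A nonterminal is nullable iff some alternative derives ε (directly, or every symbol in it is nullable)
Nullable: {}


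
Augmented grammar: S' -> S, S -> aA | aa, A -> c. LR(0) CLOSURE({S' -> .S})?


Start: S' -> .S
For each item with dot before a nonterminal B, add B -> .γ for every B-production
Closure: [S' -> .S, S -> .aA, S -> .aa]


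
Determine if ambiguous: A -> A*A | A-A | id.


'id*id-id' has two parse trees (no precedence encoded between * and -)
Ambiguous


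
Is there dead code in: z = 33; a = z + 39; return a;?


z is read by a's definition; a is returned
No dead code


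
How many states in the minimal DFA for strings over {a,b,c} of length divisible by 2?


Track length mod 2: states 0..1, accept at 0
Minimal DFA: 2 states


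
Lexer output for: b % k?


Scan left to right, longest-match per lexeme
Tokens: ID(b), OP(%), ID(k)


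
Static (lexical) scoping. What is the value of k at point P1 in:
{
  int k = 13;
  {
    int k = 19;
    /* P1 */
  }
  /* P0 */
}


k declared in the same block as P1
k = 19


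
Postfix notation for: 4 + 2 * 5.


* has higher precedence, evaluate 2*5 first
Postfix: 4 2 5 * +


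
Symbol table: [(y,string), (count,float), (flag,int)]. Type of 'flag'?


Lookup 'flag' → type int


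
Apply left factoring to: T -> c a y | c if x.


Common prefix: 'c'
Factored: T -> c T', T' -> a y | if x


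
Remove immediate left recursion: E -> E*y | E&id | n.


Left-recursive alternatives: E*y, E&id; non-recursive: n
Introduce E': E -> nE', E' -> *yE' | &idE' | ε


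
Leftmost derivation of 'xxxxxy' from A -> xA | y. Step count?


Derivation: A => xA => xxA => xxxA => xxxxA => xxxxxA => xxxxxy
Steps: 6


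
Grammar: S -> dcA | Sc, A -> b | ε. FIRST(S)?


Per alternative of S: FIRST(dcA) = {d}; FIRST(Sc) = {d}
FIRST(S) = {d}


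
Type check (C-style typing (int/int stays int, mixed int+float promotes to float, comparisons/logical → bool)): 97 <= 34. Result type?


Operand types: int <= int
Rule: comparison yields bool
Result type: bool


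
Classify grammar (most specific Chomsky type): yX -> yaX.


LHS has context (more than one symbol) and |LHS| ≤ |RHS|
Classification: Type 1 (Context-Sensitive)


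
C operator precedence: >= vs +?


'+' is additive (level 9); '>=' is relational (level 7)
Higher level binds tighter
'+' has higher precedence than '>='


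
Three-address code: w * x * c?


Break into single-operator statements:
t1 = w * x
t2 = t1 * c


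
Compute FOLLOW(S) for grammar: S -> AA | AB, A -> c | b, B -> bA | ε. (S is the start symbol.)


$ ∈ FOLLOW(S). For each A -> αBβ: add FIRST(β)\{ε} to FOLLOW(B); if β nullable, add FOLLOW(A).
FOLLOW(S) = {$}


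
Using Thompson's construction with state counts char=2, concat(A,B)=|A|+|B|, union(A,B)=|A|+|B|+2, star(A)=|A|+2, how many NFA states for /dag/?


Syntax tree has 3 char leaf(s), 0 union(s), 0 star(s)
chars contribute 3×2 = 6; each union adds +2; each star adds +2
Total: 6 + 0 + 0 = 6 states


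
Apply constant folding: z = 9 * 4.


9 * 4 = 36 at compile time
Optimized: z = 36


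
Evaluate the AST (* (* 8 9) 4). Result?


Evaluate inner: (* 8 9) = 72
Evaluate root: (* 72 4) = 288
Result: 288


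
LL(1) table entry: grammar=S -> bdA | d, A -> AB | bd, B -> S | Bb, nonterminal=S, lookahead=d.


For [S, d]: 'd' ∈ FIRST(d)
Entry: S -> d


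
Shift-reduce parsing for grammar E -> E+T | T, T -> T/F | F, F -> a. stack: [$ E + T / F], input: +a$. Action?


handle 'T/F' on top
Action: reduce (T -> T/F)


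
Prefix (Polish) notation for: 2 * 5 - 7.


left-to-right (same/higher precedence on left): tree is (- (* 2 5) 7)
Prefix: - * 2 5 7


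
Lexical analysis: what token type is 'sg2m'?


Pattern: letter/underscore followed by alphanumerics, not a keyword
Type: IDENTIFIER


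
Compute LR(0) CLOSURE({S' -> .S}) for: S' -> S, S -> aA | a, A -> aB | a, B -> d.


Start: S' -> .S
For each item with dot before a nonterminal B, add B -> .γ for every B-production
Closure: [S' -> .S, S -> .aA, S -> .a]


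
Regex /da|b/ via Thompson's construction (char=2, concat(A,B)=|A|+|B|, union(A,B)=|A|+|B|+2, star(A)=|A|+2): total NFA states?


Syntax tree has 3 char leaf(s), 1 union(s), 0 star(s)
chars contribute 3×2 = 6; each union adds +2; each star adds +2
Total: 6 + 2 + 0 = 8 states


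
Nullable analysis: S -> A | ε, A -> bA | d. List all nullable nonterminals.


A nonterminal is nullable iff some alternative derives ε (directly, or every symbol in it is nullable)
Nullable: {S}


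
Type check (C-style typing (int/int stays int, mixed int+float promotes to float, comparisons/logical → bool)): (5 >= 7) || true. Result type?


Operand types: bool || bool
Rule: logical operators take bool operands and yield bool
Result type: bool


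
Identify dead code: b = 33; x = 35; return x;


b is assigned but never read
Dead: 'b = 33'


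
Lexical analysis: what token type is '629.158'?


Pattern: digits with a decimal point
Type: FLOAT_LITERAL


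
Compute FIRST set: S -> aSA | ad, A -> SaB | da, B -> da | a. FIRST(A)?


Per alternative of A: FIRST(SaB) = {a}; FIRST(da) = {d}
FIRST(A) = {a, d}


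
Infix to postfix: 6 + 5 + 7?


Left to right (same or higher precedence on left)
Postfix: 6 5 + 7 +


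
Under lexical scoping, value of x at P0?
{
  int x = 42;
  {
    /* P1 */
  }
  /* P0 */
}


x declared in the same block as P0
x = 42


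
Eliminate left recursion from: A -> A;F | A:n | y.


Left-recursive alternatives: A;F, A:n; non-recursive: y
Introduce A': A -> yA', A' -> ;FA' | :nA' | ε


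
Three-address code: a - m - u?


Break into single-operator statements:
t1 = a - m
t2 = t1 - u


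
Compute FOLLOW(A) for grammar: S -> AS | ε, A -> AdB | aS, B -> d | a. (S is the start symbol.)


$ ∈ FOLLOW(S). For each A -> αBβ: add FIRST(β)\{ε} to FOLLOW(B); if β nullable, add FOLLOW(A).
FOLLOW(A) = {$, a, d}
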